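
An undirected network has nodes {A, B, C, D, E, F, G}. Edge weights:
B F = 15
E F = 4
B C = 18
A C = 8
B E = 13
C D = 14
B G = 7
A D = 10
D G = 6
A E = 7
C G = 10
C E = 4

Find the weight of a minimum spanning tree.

Prim's algorithm from E:
Step 1: frontier [C E 4, E F 4, A E 7, B E 13] → take C E (4); add C.
Step 2: frontier [A C 8, C G 10, C D 14, B C 18, E F 4, A E 7, B E 13] → take E F (4); add F.
Step 3: frontier [A C 8, C G 10, C D 14, B C 18, A E 7, B E 13, B F 15] → take A E (7); add A.
Step 4: frontier [A D 10, C G 10, C D 14, B C 18, B E 13, B F 15] → take A D (10); add D.
Step 5: frontier [C G 10, B C 18, D G 6, B E 13, B F 15] → take D G (6); add G.
Step 6: frontier [B C 18, B E 13, B F 15, B G 7] → take B G (7); add B.
MST edges: C E, E F, A E, A D, D G, B G; total weight 4+4+7+10+6+7 = 38.

38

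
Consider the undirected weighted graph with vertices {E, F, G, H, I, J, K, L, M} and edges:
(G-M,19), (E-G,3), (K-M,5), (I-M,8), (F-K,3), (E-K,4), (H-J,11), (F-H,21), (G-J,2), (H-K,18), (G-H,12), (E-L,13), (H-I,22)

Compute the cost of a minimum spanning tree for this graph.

49

Kruskal: consider edges lightest-first.
G-J (2): add — endpoints in different components.
E-G (3): add — endpoints in different components.
F-K (3): add — endpoints in different components.
E-K (4): add — endpoints in different components.
K-M (5): add — endpoints in different components.
I-M (8): add — endpoints in different components.
H-J (11): add — endpoints in different components.
G-H (12): skip — G and H already connected.
E-L (13): add — endpoints in different components.
MST edges: G-J, E-G, F-K, E-K, K-M, I-M, H-J, E-L; total weight 2+3+3+4+5+8+11+13 = 49.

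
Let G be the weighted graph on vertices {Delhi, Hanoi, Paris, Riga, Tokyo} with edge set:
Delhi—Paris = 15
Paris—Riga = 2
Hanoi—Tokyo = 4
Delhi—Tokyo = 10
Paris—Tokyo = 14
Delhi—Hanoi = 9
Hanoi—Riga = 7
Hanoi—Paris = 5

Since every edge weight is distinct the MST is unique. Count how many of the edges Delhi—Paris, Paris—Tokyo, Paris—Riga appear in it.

1

Kruskal's algorithm — process edges by increasing weight (ties by edge label):
Paris—Riga (2): add — endpoints in different components.
Hanoi—Tokyo (4): add — endpoints in different components.
Hanoi—Paris (5): add — endpoints in different components.
Hanoi—Riga (7): skip — Riga and Hanoi already connected.
Delhi—Hanoi (9): add — endpoints in different components.
MST edge set: {Paris—Riga, Hanoi—Tokyo, Hanoi—Paris, Delhi—Hanoi}.
Of the listed edges, {Paris—Riga} are in the MST → 1.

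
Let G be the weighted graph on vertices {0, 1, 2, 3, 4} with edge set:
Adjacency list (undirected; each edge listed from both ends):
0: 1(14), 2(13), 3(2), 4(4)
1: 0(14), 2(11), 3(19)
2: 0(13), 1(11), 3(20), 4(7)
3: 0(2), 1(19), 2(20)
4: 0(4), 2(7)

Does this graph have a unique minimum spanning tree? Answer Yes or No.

Yes

Kruskal: consider edges lightest-first.
0-3 (2): add. Components now {0,3} {1} {2} {4}
0-4 (4): add. Components now {0,3,4} {1} {2}
2-4 (7): add. Components now {0,2,3,4} {1}
1-2 (11): add. Components now {0,1,2,3,4}
Every non-tree edge has weight strictly greater than the heaviest edge on the tree path between its endpoints, so the MST is unique.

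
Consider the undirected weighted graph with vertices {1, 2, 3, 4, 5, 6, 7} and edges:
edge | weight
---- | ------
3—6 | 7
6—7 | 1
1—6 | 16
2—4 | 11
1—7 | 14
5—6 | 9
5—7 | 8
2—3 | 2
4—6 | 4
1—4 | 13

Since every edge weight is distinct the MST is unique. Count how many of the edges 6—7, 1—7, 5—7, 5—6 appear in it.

2

Kruskal: consider edges lightest-first.
6—7 (1): add — endpoints in different components.
2—3 (2): add — endpoints in different components.
4—6 (4): add — endpoints in different components.
3—6 (7): add — endpoints in different components.
5—7 (8): add — endpoints in different components.
5—6 (9): skip — 5 and 6 already connected.
2—4 (11): skip — 2 and 4 already connected.
1—4 (13): add — endpoints in different components.
MST edge set: {6—7, 2—3, 4—6, 3—6, 5—7, 1—4}.
Of the listed edges, {6—7, 5—7} are in the MST → 2.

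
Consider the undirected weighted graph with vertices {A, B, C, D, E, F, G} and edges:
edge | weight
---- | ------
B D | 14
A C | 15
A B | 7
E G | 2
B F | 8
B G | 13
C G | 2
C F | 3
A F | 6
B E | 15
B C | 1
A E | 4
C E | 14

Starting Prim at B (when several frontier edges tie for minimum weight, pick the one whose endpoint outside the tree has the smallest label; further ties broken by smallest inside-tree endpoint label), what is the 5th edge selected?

A-E

Prim's algorithm from B:
Step 1: frontier [B C 1, A B 7, B F 8, B G 13, B D 14, B E 15] → take B C (1); add C.
Step 2: frontier [A B 7, B F 8, B G 13, B D 14, B E 15, C G 2, C F 3, C E 14, A C 15] → take C G (2); add G.
Step 3: frontier [A B 7, B F 8, B D 14, B E 15, C F 3, C E 14, A C 15, E G 2] → take E G (2); add E.
Step 4: frontier [A B 7, B F 8, B D 14, C F 3, A C 15, A E 4] → take C F (3); add F.
Step 5: frontier [A B 7, B D 14, A C 15, A E 4, A F 6] → take A E (4); add A.
Step 6: frontier [B D 14] → take B D (14); add D.
The 5th edge added is A E.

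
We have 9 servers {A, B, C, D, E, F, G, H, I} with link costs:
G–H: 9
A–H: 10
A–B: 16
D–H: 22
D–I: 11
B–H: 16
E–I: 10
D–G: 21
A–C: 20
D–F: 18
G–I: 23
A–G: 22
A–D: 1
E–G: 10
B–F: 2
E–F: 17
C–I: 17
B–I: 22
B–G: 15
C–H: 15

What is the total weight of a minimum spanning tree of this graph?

72

Prim, starting at H.
Step 1: cheapest edge leaving the tree is G–H (9); add G.
Step 2: cheapest edge leaving the tree is A–H (10); add A.
Step 3: cheapest edge leaving the tree is A–D (1); add D.
Step 4: cheapest edge leaving the tree is E–G (10); add E.
Step 5: cheapest edge leaving the tree is E–I (10); add I.
Step 6: cheapest edge leaving the tree is B–G (15); add B.
Step 7: cheapest edge leaving the tree is B–F (2); add F.
Step 8: cheapest edge leaving the tree is C–H (15); add C.
MST edges: G–H, A–H, A–D, E–G, E–I, B–G, B–F, C–H; total weight 9+10+1+10+10+15+2+15 = 72.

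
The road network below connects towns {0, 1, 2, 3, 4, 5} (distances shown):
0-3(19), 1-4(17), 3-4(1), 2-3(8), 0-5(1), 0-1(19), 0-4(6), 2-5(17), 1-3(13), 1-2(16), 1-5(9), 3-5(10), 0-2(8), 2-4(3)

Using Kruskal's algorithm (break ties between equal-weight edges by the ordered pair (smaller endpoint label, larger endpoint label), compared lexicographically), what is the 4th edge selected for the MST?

Sort edges by weight, then run Kruskal:
0-5 (1): add — endpoints in different components.
3-4 (1): add — endpoints in different components.
2-4 (3): add — endpoints in different components.
0-4 (6): add — endpoints in different components.
0-2 (8): skip — 0 and 2 already connected.
2-3 (8): skip — 2 and 3 already connected.
1-5 (9): add — endpoints in different components.
The 4th edge added is 0-4.

0-4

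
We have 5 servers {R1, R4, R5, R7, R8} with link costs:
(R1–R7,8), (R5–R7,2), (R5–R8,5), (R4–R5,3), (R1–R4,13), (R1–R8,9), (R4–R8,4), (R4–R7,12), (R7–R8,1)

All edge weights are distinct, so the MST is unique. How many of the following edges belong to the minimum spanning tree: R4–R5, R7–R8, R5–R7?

Sort edges by weight, then run Kruskal:
R7–R8 (1): add. Components now {R5} {R4} {R7,R8} {R1}
R5–R7 (2): add. Components now {R5,R7,R8} {R4} {R1}
R4–R5 (3): add. Components now {R4,R5,R7,R8} {R1}
R4–R8 (4): skip — R4 and R8 already connected.
R5–R8 (5): skip — R5 and R8 already connected.
R1–R7 (8): add. Components now {R1,R4,R5,R7,R8}
MST edge set: {R7–R8, R5–R7, R4–R5, R1–R7}.
Of the listed edges, {R4–R5, R7–R8, R5–R7} are in the MST → 3.

3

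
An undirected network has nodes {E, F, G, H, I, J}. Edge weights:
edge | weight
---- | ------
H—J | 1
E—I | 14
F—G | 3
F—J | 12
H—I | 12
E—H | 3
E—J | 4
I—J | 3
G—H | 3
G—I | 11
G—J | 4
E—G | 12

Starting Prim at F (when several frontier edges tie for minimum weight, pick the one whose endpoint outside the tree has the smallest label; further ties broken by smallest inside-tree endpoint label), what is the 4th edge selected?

Grow the tree from F using Prim:
Step 1: cheapest edge leaving the tree is F—G (3); add G.
Step 2: cheapest edge leaving the tree is G—H (3); add H.
Step 3: cheapest edge leaving the tree is H—J (1); add J.
Step 4: cheapest edge leaving the tree is E—H (3); add E.
Step 5: cheapest edge leaving the tree is I—J (3); add I.
The 4th edge added is E—H.

E-H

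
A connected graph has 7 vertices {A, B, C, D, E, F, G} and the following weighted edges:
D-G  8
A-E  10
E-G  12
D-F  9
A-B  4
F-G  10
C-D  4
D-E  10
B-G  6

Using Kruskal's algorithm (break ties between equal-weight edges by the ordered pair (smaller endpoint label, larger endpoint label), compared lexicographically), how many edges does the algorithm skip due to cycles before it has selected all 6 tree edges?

0

Kruskal: consider edges lightest-first.
A-B (4): add. Components now {A,B} {C} {D} {E} {F} {G}
C-D (4): add. Components now {A,B} {C,D} {E} {F} {G}
B-G (6): add. Components now {A,B,G} {C,D} {E} {F}
D-G (8): add. Components now {A,B,C,D,G} {E} {F}
D-F (9): add. Components now {A,B,C,D,F,G} {E}
A-E (10): add. Components now {A,B,C,D,E,F,G}
Edges rejected before the tree was complete: 0.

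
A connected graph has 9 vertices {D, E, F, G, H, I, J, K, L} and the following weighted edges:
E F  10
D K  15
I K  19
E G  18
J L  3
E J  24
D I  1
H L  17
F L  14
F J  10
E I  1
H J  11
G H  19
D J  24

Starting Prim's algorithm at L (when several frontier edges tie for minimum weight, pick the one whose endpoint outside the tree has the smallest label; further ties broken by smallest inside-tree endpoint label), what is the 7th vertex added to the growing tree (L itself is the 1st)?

Prim's algorithm from L:
Step 1: cheapest edge leaving the tree is J L (3); add J.
Step 2: cheapest edge leaving the tree is F J (10); add F.
Step 3: cheapest edge leaving the tree is E F (10); add E.
Step 4: cheapest edge leaving the tree is E I (1); add I.
Step 5: cheapest edge leaving the tree is D I (1); add D.
Step 6: cheapest edge leaving the tree is H J (11); add H.
Step 7: cheapest edge leaving the tree is D K (15); add K.
Step 8: cheapest edge leaving the tree is E G (18); add G.
Vertex order: L, J, F, E, I, D, H, K, G. The 7th vertex is H.

H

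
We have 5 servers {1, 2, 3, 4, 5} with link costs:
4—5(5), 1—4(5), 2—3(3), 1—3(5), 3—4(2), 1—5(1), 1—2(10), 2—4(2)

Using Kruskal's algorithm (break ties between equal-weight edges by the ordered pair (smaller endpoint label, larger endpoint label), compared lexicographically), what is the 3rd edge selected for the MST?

Kruskal's algorithm — process edges by increasing weight (ties by edge label):
1—5 (1): add — endpoints in different components.
2—4 (2): add — endpoints in different components.
3—4 (2): add — endpoints in different components.
2—3 (3): skip — 2 and 3 already connected.
1—3 (5): add — endpoints in different components.
The 3rd edge added is 3—4.

3-4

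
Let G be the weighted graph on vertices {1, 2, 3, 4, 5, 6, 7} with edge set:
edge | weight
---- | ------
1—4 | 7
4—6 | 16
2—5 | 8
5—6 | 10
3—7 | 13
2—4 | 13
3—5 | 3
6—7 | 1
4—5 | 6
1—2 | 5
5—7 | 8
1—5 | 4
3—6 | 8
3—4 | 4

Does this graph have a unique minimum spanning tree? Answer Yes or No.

Sort edges by weight, then run Kruskal:
6—7 (1): add — endpoints in different components.
3—5 (3): add — endpoints in different components.
1—5 (4): add — endpoints in different components.
3—4 (4): add — endpoints in different components.
1—2 (5): add — endpoints in different components.
4—5 (6): skip — 4 and 5 already connected.
1—4 (7): skip — 1 and 4 already connected.
2—5 (8): skip — 2 and 5 already connected.
3—6 (8): add — endpoints in different components.
Non-tree edge 5—7 has weight 8, equal to the heaviest edge on its tree cycle — swapping gives another MST of the same weight. Not unique.

No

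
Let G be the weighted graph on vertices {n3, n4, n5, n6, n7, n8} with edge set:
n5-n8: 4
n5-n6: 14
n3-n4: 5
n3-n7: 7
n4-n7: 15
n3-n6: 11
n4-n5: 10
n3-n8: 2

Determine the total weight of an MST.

Kruskal: consider edges lightest-first.
n3-n8 (2): add. Components now {n3,n8} {n5} {n4} {n7} {n6}
n5-n8 (4): add. Components now {n3,n5,n8} {n4} {n7} {n6}
n3-n4 (5): add. Components now {n3,n4,n5,n8} {n7} {n6}
n3-n7 (7): add. Components now {n3,n4,n5,n7,n8} {n6}
n4-n5 (10): skip — n5 and n4 already connected.
n3-n6 (11): add. Components now {n3,n4,n5,n6,n7,n8}
MST edges: n3-n8, n5-n8, n3-n4, n3-n7, n3-n6; total weight 2+4+5+7+11 = 29.

29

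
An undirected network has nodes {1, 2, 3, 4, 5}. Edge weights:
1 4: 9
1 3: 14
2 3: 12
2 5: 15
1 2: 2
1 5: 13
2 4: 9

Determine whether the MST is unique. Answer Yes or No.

No

Kruskal's algorithm — process edges by increasing weight (ties by edge label):
1 2 (2): add. Components now {1,2} {3} {4} {5}
1 4 (9): add. Components now {1,2,4} {3} {5}
2 4 (9): skip — 2 and 4 already connected.
2 3 (12): add. Components now {1,2,3,4} {5}
1 5 (13): add. Components now {1,2,3,4,5}
Non-tree edge 2 4 has weight 9, equal to the heaviest edge on its tree cycle — swapping gives another MST of the same weight. Not unique.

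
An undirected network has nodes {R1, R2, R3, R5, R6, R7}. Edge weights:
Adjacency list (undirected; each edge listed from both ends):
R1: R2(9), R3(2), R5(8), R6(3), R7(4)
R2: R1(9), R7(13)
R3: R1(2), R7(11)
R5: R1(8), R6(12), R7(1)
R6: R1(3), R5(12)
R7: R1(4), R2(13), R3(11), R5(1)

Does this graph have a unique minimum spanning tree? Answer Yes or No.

Yes

Kruskal's algorithm — process edges by increasing weight (ties by edge label):
R5 R7 (1): add — endpoints in different components.
R1 R3 (2): add — endpoints in different components.
R1 R6 (3): add — endpoints in different components.
R1 R7 (4): add — endpoints in different components.
R1 R5 (8): skip — R5 and R1 already connected.
R1 R2 (9): add — endpoints in different components.
Every non-tree edge has weight strictly greater than the heaviest edge on the tree path between its endpoints, so the MST is unique.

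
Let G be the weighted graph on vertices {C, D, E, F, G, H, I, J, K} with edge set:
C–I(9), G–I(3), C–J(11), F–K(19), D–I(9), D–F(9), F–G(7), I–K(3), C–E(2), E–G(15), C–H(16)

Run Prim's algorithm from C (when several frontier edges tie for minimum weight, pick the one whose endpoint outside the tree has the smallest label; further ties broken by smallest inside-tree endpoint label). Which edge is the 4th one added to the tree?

Prim, starting at C.
Step 1: cheapest edge leaving the tree is C–E (2); add E.
Step 2: cheapest edge leaving the tree is C–I (9); add I.
Step 3: cheapest edge leaving the tree is G–I (3); add G.
Step 4: cheapest edge leaving the tree is I–K (3); add K.
Step 5: cheapest edge leaving the tree is F–G (7); add F.
Step 6: cheapest edge leaving the tree is D–F (9); add D.
Step 7: cheapest edge leaving the tree is C–J (11); add J.
Step 8: cheapest edge leaving the tree is C–H (16); add H.
The 4th edge added is I–K.

I-K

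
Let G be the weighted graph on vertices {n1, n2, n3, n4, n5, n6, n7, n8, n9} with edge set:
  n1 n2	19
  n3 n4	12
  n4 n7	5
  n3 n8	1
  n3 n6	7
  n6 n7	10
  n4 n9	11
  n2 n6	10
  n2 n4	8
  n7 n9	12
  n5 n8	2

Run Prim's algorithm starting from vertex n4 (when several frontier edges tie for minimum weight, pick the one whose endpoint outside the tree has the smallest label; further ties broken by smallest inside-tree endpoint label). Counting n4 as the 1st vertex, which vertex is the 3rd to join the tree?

n2

Prim, starting at n4.
Step 1: frontier [n4 n7 5, n2 n4 8, n4 n9 11, n3 n4 12] → take n4 n7 (5); add n7.
Step 2: frontier [n2 n4 8, n4 n9 11, n3 n4 12, n6 n7 10, n7 n9 12] → take n2 n4 (8); add n2.
Step 3: frontier [n2 n6 10, n1 n2 19, n4 n9 11, n3 n4 12, n6 n7 10, n7 n9 12] → take n2 n6 (10); add n6.
Step 4: frontier [n1 n2 19, n4 n9 11, n3 n4 12, n3 n6 7, n7 n9 12] → take n3 n6 (7); add n3.
Step 5: frontier [n1 n2 19, n3 n8 1, n4 n9 11, n7 n9 12] → take n3 n8 (1); add n8.
Step 6: frontier [n1 n2 19, n4 n9 11, n7 n9 12, n5 n8 2] → take n5 n8 (2); add n5.
Step 7: frontier [n1 n2 19, n4 n9 11, n7 n9 12] → take n4 n9 (11); add n9.
Step 8: frontier [n1 n2 19] → take n1 n2 (19); add n1.
Vertex order: n4, n7, n2, n6, n3, n8, n5, n9, n1. The 3rd vertex is n2.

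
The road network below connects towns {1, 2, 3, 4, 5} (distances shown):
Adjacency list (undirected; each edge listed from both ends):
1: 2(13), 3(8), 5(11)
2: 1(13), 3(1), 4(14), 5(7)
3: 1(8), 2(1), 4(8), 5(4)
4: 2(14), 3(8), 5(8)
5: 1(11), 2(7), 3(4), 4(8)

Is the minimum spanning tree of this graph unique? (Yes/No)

No

Sort edges by weight, then run Kruskal:
2—3 (1): add — endpoints in different components.
3—5 (4): add — endpoints in different components.
2—5 (7): skip — 2 and 5 already connected.
1—3 (8): add — endpoints in different components.
3—4 (8): add — endpoints in different components.
Non-tree edge 4—5 has weight 8, equal to the heaviest edge on its tree cycle — swapping gives another MST of the same weight. Not unique.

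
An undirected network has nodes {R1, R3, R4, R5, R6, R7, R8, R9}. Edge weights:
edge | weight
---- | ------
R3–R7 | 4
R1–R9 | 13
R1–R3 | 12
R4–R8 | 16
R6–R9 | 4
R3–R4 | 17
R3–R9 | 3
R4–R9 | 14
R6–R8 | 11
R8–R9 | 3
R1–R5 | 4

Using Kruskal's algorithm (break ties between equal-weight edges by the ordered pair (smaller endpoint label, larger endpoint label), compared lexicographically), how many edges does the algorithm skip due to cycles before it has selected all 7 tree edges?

2

Kruskal: consider edges lightest-first.
R3–R9 (3): add — endpoints in different components.
R8–R9 (3): add — endpoints in different components.
R1–R5 (4): add — endpoints in different components.
R3–R7 (4): add — endpoints in different components.
R6–R9 (4): add — endpoints in different components.
R6–R8 (11): skip — R6 and R8 already connected.
R1–R3 (12): add — endpoints in different components.
R1–R9 (13): skip — R9 and R1 already connected.
R4–R9 (14): add — endpoints in different components.
Edges rejected before the tree was complete: 2.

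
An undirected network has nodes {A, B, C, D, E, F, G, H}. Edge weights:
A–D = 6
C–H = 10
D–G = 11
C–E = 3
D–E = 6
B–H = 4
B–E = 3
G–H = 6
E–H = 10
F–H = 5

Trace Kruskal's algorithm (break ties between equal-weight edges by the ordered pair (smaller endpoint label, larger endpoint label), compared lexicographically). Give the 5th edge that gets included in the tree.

A-D

Kruskal's algorithm — process edges by increasing weight (ties by edge label):
B–E (3): add — endpoints in different components.
C–E (3): add — endpoints in different components.
B–H (4): add — endpoints in different components.
F–H (5): add — endpoints in different components.
A–D (6): add — endpoints in different components.
D–E (6): add — endpoints in different components.
G–H (6): add — endpoints in different components.
The 5th edge added is A–D.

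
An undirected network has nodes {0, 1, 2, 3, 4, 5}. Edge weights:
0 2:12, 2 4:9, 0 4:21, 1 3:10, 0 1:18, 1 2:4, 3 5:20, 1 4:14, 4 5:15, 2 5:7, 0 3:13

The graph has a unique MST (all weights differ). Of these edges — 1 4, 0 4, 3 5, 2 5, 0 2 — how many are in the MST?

2

Kruskal's algorithm — process edges by increasing weight (ties by edge label):
1 2 (4): add. Components now {0} {1,2} {3} {4} {5}
2 5 (7): add. Components now {0} {1,2,5} {3} {4}
2 4 (9): add. Components now {0} {1,2,4,5} {3}
1 3 (10): add. Components now {0} {1,2,3,4,5}
0 2 (12): add. Components now {0,1,2,3,4,5}
MST edge set: {1 2, 2 5, 2 4, 1 3, 0 2}.
Of the listed edges, {2 5, 0 2} are in the MST → 2.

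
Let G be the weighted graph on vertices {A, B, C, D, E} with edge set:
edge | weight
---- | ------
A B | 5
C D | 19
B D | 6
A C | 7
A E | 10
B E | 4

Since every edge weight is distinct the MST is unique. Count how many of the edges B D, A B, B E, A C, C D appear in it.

4

Kruskal: consider edges lightest-first.
B E (4): add — endpoints in different components.
A B (5): add — endpoints in different components.
B D (6): add — endpoints in different components.
A C (7): add — endpoints in different components.
MST edge set: {B E, A B, B D, A C}.
Of the listed edges, {B D, A B, B E, A C} are in the MST → 4.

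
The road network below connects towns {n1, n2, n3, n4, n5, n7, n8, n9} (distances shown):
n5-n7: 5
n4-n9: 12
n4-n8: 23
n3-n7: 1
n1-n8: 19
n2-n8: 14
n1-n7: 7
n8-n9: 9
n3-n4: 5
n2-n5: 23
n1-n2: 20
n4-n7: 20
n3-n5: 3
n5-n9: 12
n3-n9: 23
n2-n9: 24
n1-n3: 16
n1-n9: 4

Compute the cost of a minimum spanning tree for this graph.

43

Prim, starting at n8.
Step 1: cheapest edge leaving the tree is n8-n9 (9); add n9.
Step 2: cheapest edge leaving the tree is n1-n9 (4); add n1.
Step 3: cheapest edge leaving the tree is n1-n7 (7); add n7.
Step 4: cheapest edge leaving the tree is n3-n7 (1); add n3.
Step 5: cheapest edge leaving the tree is n3-n5 (3); add n5.
Step 6: cheapest edge leaving the tree is n3-n4 (5); add n4.
Step 7: cheapest edge leaving the tree is n2-n8 (14); add n2.
MST edges: n8-n9, n1-n9, n1-n7, n3-n7, n3-n5, n3-n4, n2-n8; total weight 9+4+7+1+3+5+14 = 43.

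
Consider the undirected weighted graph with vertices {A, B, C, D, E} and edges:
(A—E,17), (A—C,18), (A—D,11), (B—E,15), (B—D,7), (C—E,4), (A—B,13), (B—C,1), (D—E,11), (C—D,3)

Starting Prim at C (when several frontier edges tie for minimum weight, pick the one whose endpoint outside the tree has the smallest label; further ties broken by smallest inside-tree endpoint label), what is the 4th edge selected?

Grow the tree from C using Prim:
Step 1: cheapest edge leaving the tree is B—C (1); add B.
Step 2: cheapest edge leaving the tree is C—D (3); add D.
Step 3: cheapest edge leaving the tree is C—E (4); add E.
Step 4: cheapest edge leaving the tree is A—D (11); add A.
The 4th edge added is A—D.

A-D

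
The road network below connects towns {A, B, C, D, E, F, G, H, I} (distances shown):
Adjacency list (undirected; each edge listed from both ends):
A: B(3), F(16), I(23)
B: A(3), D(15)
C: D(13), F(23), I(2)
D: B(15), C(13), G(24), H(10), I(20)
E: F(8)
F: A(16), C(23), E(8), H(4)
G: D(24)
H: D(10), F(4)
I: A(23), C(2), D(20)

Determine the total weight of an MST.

Kruskal: consider edges lightest-first.
C—I (2): add — endpoints in different components.
A—B (3): add — endpoints in different components.
F—H (4): add — endpoints in different components.
E—F (8): add — endpoints in different components.
D—H (10): add — endpoints in different components.
C—D (13): add — endpoints in different components.
B—D (15): add — endpoints in different components.
A—F (16): skip — A and F already connected.
D—I (20): skip — D and I already connected.
A—I (23): skip — A and I already connected.
C—F (23): skip — C and F already connected.
D—G (24): add — endpoints in different components.
MST edges: C—I, A—B, F—H, E—F, D—H, C—D, B—D, D—G; total weight 2+3+4+8+10+13+15+24 = 79.

79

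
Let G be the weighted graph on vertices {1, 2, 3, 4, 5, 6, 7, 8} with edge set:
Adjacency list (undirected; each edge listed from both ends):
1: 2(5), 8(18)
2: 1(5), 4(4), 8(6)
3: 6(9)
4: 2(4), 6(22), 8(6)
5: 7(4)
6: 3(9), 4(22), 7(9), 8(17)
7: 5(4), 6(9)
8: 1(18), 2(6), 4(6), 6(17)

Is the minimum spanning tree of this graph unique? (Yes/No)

Kruskal's algorithm — process edges by increasing weight (ties by edge label):
2—4 (4): add — endpoints in different components.
5—7 (4): add — endpoints in different components.
1—2 (5): add — endpoints in different components.
2—8 (6): add — endpoints in different components.
4—8 (6): skip — 4 and 8 already connected.
3—6 (9): add — endpoints in different components.
6—7 (9): add — endpoints in different components.
6—8 (17): add — endpoints in different components.
Non-tree edge 4—8 has weight 6, equal to the heaviest edge on its tree cycle — swapping gives another MST of the same weight. Not unique.

No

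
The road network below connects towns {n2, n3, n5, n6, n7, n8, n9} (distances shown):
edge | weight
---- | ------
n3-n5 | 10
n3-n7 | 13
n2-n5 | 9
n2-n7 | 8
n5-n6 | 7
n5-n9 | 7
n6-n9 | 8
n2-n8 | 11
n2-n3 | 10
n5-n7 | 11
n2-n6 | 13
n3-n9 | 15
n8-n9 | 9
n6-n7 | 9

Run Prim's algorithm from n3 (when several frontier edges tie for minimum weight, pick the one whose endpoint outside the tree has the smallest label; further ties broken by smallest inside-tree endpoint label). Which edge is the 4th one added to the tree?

n5-n6

Prim, starting at n3.
Step 1: frontier [n2-n3 10, n3-n5 10, n3-n7 13, n3-n9 15] → take n2-n3 (10); add n2.
Step 2: frontier [n2-n7 8, n2-n5 9, n2-n8 11, n2-n6 13, n3-n5 10, n3-n7 13, n3-n9 15] → take n2-n7 (8); add n7.
Step 3: frontier [n2-n5 9, n2-n8 11, n2-n6 13, n3-n5 10, n3-n9 15, n6-n7 9, n5-n7 11] → take n2-n5 (9); add n5.
Step 4: frontier [n2-n8 11, n2-n6 13, n3-n9 15, n5-n6 7, n5-n9 7, n6-n7 9] → take n5-n6 (7); add n6.
Step 5: frontier [n2-n8 11, n3-n9 15, n5-n9 7, n6-n9 8] → take n5-n9 (7); add n9.
Step 6: frontier [n2-n8 11, n8-n9 9] → take n8-n9 (9); add n8.
The 4th edge added is n5-n6.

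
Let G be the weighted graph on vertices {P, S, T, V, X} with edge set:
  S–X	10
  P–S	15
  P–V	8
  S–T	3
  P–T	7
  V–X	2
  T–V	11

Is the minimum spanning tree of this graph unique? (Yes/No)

Yes

Sort edges by weight, then run Kruskal:
V–X (2): add — endpoints in different components.
S–T (3): add — endpoints in different components.
P–T (7): add — endpoints in different components.
P–V (8): add — endpoints in different components.
Every non-tree edge has weight strictly greater than the heaviest edge on the tree path between its endpoints, so the MST is unique.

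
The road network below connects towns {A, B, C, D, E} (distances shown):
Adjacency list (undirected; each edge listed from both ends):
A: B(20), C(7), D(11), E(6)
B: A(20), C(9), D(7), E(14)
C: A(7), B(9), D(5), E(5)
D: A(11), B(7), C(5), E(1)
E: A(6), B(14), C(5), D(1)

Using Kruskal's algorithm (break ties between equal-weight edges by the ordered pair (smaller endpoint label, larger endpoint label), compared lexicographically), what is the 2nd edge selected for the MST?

Kruskal's algorithm — process edges by increasing weight (ties by edge label):
D E (1): add — endpoints in different components.
C D (5): add — endpoints in different components.
C E (5): skip — C and E already connected.
A E (6): add — endpoints in different components.
A C (7): skip — A and C already connected.
B D (7): add — endpoints in different components.
The 2nd edge added is C D.

C-D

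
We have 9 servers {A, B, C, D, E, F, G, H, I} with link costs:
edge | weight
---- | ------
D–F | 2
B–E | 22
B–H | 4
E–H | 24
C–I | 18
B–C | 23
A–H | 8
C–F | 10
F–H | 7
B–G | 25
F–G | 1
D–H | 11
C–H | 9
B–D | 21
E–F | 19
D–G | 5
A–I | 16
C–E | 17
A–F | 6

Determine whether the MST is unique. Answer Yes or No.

Yes

Kruskal: consider edges lightest-first.
F–G (1): add — endpoints in different components.
D–F (2): add — endpoints in different components.
B–H (4): add — endpoints in different components.
D–G (5): skip — D and G already connected.
A–F (6): add — endpoints in different components.
F–H (7): add — endpoints in different components.
A–H (8): skip — A and H already connected.
C–H (9): add — endpoints in different components.
C–F (10): skip — C and F already connected.
D–H (11): skip — D and H already connected.
A–I (16): add — endpoints in different components.
C–E (17): add — endpoints in different components.
Every non-tree edge has weight strictly greater than the heaviest edge on the tree path between its endpoints, so the MST is unique.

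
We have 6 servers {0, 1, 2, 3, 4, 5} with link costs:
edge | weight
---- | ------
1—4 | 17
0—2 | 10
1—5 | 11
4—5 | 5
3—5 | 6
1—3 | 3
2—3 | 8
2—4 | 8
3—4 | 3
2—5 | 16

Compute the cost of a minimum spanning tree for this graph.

29

Kruskal's algorithm — process edges by increasing weight (ties by edge label):
1—3 (3): add — endpoints in different components.
3—4 (3): add — endpoints in different components.
4—5 (5): add — endpoints in different components.
3—5 (6): skip — 3 and 5 already connected.
2—3 (8): add — endpoints in different components.
2—4 (8): skip — 2 and 4 already connected.
0—2 (10): add — endpoints in different components.
MST edges: 1—3, 3—4, 4—5, 2—3, 0—2; total weight 3+3+5+8+10 = 29.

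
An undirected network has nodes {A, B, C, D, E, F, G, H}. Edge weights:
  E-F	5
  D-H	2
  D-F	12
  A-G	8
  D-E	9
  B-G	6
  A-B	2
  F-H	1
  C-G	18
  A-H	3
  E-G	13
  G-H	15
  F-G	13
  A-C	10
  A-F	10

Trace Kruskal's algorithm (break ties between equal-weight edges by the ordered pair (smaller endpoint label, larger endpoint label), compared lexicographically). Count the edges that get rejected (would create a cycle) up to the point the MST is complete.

2

Kruskal's algorithm — process edges by increasing weight (ties by edge label):
F-H (1): add — endpoints in different components.
A-B (2): add — endpoints in different components.
D-H (2): add — endpoints in different components.
A-H (3): add — endpoints in different components.
E-F (5): add — endpoints in different components.
B-G (6): add — endpoints in different components.
A-G (8): skip — A and G already connected.
D-E (9): skip — D and E already connected.
A-C (10): add — endpoints in different components.
Edges rejected before the tree was complete: 2.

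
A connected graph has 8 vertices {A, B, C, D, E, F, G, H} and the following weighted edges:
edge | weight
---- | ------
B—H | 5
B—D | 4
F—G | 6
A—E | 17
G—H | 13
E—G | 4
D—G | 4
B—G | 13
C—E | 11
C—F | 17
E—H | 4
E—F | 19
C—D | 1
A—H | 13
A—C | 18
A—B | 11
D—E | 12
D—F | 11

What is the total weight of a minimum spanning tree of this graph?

Kruskal's algorithm — process edges by increasing weight (ties by edge label):
C—D (1): add — endpoints in different components.
B—D (4): add — endpoints in different components.
D—G (4): add — endpoints in different components.
E—G (4): add — endpoints in different components.
E—H (4): add — endpoints in different components.
B—H (5): skip — B and H already connected.
F—G (6): add — endpoints in different components.
A—B (11): add — endpoints in different components.
MST edges: C—D, B—D, D—G, E—G, E—H, F—G, A—B; total weight 1+4+4+4+4+6+11 = 34.

34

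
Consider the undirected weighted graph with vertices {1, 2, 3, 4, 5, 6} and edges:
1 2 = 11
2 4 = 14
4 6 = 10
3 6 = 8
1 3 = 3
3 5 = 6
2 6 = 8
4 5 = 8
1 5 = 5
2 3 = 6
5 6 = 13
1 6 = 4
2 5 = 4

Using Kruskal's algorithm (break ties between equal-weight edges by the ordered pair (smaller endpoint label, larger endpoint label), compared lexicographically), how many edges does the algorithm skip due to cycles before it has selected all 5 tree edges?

4

Kruskal: consider edges lightest-first.
1 3 (3): add — endpoints in different components.
1 6 (4): add — endpoints in different components.
2 5 (4): add — endpoints in different components.
1 5 (5): add — endpoints in different components.
2 3 (6): skip — 2 and 3 already connected.
3 5 (6): skip — 3 and 5 already connected.
2 6 (8): skip — 2 and 6 already connected.
3 6 (8): skip — 3 and 6 already connected.
4 5 (8): add — endpoints in different components.
Edges rejected before the tree was complete: 4.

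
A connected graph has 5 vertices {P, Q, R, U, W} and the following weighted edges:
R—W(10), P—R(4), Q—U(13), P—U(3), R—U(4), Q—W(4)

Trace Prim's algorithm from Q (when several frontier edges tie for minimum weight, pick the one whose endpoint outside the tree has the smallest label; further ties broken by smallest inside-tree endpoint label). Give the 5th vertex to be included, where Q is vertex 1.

Prim, starting at Q.
Step 1: frontier [Q—W 4, Q—U 13] → take Q—W (4); add W.
Step 2: frontier [Q—U 13, R—W 10] → take R—W (10); add R.
Step 3: frontier [Q—U 13, P—R 4, R—U 4] → take P—R (4); add P.
Step 4: frontier [P—U 3, Q—U 13, R—U 4] → take P—U (3); add U.
Vertex order: Q, W, R, P, U. The 5th vertex is U.

U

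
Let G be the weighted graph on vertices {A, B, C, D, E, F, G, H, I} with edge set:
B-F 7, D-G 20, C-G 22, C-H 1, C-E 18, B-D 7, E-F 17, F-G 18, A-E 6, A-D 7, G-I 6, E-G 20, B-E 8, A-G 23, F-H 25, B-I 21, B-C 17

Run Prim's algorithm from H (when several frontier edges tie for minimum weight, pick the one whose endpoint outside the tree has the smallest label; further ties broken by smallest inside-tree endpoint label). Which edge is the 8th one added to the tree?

G-I

Grow the tree from H using Prim:
Step 1: cheapest edge leaving the tree is C-H (1); add C.
Step 2: cheapest edge leaving the tree is B-C (17); add B.
Step 3: cheapest edge leaving the tree is B-D (7); add D.
Step 4: cheapest edge leaving the tree is A-D (7); add A.
Step 5: cheapest edge leaving the tree is A-E (6); add E.
Step 6: cheapest edge leaving the tree is B-F (7); add F.
Step 7: cheapest edge leaving the tree is F-G (18); add G.
Step 8: cheapest edge leaving the tree is G-I (6); add I.
The 8th edge added is G-I.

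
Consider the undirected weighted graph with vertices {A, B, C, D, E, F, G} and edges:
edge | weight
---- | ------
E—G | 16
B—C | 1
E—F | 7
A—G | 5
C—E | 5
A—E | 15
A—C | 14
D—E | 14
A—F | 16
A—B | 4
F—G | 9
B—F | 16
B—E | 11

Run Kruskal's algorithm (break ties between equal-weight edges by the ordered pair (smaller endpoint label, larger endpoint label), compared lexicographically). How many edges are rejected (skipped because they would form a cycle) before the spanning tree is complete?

Kruskal's algorithm — process edges by increasing weight (ties by edge label):
B—C (1): add. Components now {A} {B,C} {D} {E} {F} {G}
A—B (4): add. Components now {A,B,C} {D} {E} {F} {G}
A—G (5): add. Components now {A,B,C,G} {D} {E} {F}
C—E (5): add. Components now {A,B,C,E,G} {D} {F}
E—F (7): add. Components now {A,B,C,E,F,G} {D}
F—G (9): skip — F and G already connected.
B—E (11): skip — B and E already connected.
A—C (14): skip — A and C already connected.
D—E (14): add. Components now {A,B,C,D,E,F,G}
Edges rejected before the tree was complete: 3.

3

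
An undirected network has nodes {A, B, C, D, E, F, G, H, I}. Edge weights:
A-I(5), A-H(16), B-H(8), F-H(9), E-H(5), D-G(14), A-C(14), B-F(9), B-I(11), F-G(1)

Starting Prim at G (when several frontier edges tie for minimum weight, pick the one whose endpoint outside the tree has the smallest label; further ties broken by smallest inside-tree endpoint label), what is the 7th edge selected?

A-C

Grow the tree from G using Prim:
Step 1: frontier [F-G 1, D-G 14] → take F-G (1); add F.
Step 2: frontier [B-F 9, F-H 9, D-G 14] → take B-F (9); add B.
Step 3: frontier [B-H 8, B-I 11, F-H 9, D-G 14] → take B-H (8); add H.
Step 4: frontier [B-I 11, D-G 14, E-H 5, A-H 16] → take E-H (5); add E.
Step 5: frontier [B-I 11, D-G 14, A-H 16] → take B-I (11); add I.
Step 6: frontier [D-G 14, A-H 16, A-I 5] → take A-I (5); add A.
Step 7: frontier [A-C 14, D-G 14] → take A-C (14); add C.
Step 8: frontier [D-G 14] → take D-G (14); add D.
The 7th edge added is A-C.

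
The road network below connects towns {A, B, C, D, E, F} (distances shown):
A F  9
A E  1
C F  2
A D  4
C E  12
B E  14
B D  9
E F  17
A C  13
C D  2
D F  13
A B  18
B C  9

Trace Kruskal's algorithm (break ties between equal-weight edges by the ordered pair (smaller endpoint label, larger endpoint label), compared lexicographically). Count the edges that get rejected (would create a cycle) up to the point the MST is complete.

Sort edges by weight, then run Kruskal:
A E (1): add. Components now {A,E} {B} {C} {D} {F}
C D (2): add. Components now {A,E} {B} {C,D} {F}
C F (2): add. Components now {A,E} {B} {C,D,F}
A D (4): add. Components now {A,C,D,E,F} {B}
A F (9): skip — A and F already connected.
B C (9): add. Components now {A,B,C,D,E,F}
Edges rejected before the tree was complete: 1.

1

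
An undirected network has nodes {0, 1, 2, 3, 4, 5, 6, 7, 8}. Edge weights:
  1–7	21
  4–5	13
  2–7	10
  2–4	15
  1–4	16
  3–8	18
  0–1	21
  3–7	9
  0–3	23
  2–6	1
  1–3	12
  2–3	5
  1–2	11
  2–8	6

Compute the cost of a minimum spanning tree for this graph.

Kruskal: consider edges lightest-first.
2–6 (1): add — endpoints in different components.
2–3 (5): add — endpoints in different components.
2–8 (6): add — endpoints in different components.
3–7 (9): add — endpoints in different components.
2–7 (10): skip — 2 and 7 already connected.
1–2 (11): add — endpoints in different components.
1–3 (12): skip — 1 and 3 already connected.
4–5 (13): add — endpoints in different components.
2–4 (15): add — endpoints in different components.
1–4 (16): skip — 1 and 4 already connected.
3–8 (18): skip — 3 and 8 already connected.
0–1 (21): add — endpoints in different components.
MST edges: 2–6, 2–3, 2–8, 3–7, 1–2, 4–5, 2–4, 0–1; total weight 1+5+6+9+11+13+15+21 = 81.

81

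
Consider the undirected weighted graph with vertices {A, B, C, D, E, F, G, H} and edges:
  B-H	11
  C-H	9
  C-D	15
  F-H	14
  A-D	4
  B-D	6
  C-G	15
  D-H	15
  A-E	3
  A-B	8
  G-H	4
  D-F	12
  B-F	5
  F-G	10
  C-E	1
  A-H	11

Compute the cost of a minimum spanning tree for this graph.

Sort edges by weight, then run Kruskal:
C-E (1): add — endpoints in different components.
A-E (3): add — endpoints in different components.
A-D (4): add — endpoints in different components.
G-H (4): add — endpoints in different components.
B-F (5): add — endpoints in different components.
B-D (6): add — endpoints in different components.
A-B (8): skip — A and B already connected.
C-H (9): add — endpoints in different components.
MST edges: C-E, A-E, A-D, G-H, B-F, B-D, C-H; total weight 1+3+4+4+5+6+9 = 32.

32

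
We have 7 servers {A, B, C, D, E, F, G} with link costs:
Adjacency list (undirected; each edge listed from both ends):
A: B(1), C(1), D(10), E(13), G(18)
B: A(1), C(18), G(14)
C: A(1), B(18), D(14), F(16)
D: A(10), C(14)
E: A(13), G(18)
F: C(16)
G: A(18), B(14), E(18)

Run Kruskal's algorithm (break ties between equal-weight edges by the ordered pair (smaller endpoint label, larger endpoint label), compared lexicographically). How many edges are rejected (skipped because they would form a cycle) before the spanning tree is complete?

1

Kruskal's algorithm — process edges by increasing weight (ties by edge label):
A B (1): add — endpoints in different components.
A C (1): add — endpoints in different components.
A D (10): add — endpoints in different components.
A E (13): add — endpoints in different components.
B G (14): add — endpoints in different components.
C D (14): skip — C and D already connected.
C F (16): add — endpoints in different components.
Edges rejected before the tree was complete: 1.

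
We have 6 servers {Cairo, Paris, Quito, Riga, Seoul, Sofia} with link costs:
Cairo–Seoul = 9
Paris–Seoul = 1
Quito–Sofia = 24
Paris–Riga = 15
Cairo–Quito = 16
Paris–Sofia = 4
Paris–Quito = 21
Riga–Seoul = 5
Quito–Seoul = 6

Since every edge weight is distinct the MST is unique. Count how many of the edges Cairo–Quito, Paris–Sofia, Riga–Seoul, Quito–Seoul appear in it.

Kruskal's algorithm — process edges by increasing weight (ties by edge label):
Paris–Seoul (1): add — endpoints in different components.
Paris–Sofia (4): add — endpoints in different components.
Riga–Seoul (5): add — endpoints in different components.
Quito–Seoul (6): add — endpoints in different components.
Cairo–Seoul (9): add — endpoints in different components.
MST edge set: {Paris–Seoul, Paris–Sofia, Riga–Seoul, Quito–Seoul, Cairo–Seoul}.
Of the listed edges, {Paris–Sofia, Riga–Seoul, Quito–Seoul} are in the MST → 3.

3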